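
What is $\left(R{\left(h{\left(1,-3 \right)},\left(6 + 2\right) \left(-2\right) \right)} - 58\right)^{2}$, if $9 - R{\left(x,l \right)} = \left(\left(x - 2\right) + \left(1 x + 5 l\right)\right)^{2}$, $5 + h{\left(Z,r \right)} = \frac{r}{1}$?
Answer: $93180409$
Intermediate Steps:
$h{\left(Z,r \right)} = -5 + r$ ($h{\left(Z,r \right)} = -5 + \frac{r}{1} = -5 + r 1 = -5 + r$)
$R{\left(x,l \right)} = 9 - \left(-2 + 2 x + 5 l\right)^{2}$ ($R{\left(x,l \right)} = 9 - \left(\left(x - 2\right) + \left(1 x + 5 l\right)\right)^{2} = 9 - \left(\left(-2 + x\right) + \left(x + 5 l\right)\right)^{2} = 9 - \left(-2 + 2 x + 5 l\right)^{2}$)
$\left(R{\left(h{\left(1,-3 \right)},\left(6 + 2\right) \left(-2\right) \right)} - 58\right)^{2} = \left(\left(9 - \left(-2 + 2 \left(-5 - 3\right) + 5 \left(6 + 2\right) \left(-2\right)\right)^{2}\right) - 58\right)^{2} = \left(\left(9 - \left(-2 + 2 \left(-8\right) + 5 \cdot 8 \left(-2\right)\right)^{2}\right) - 58\right)^{2} = \left(\left(9 - \left(-2 - 16 + 5 \left(-16\right)\right)^{2}\right) - 58\right)^{2} = \left(\left(9 - \left(-2 - 16 - 80\right)^{2}\right) - 58\right)^{2} = \left(\left(9 - \left(-98\right)^{2}\right) - 58\right)^{2} = \left(\left(9 - 9604\right) - 58\right)^{2} = \left(-9595 - 58\right)^{2} = \left(-9653\right)^{2} = 93180409$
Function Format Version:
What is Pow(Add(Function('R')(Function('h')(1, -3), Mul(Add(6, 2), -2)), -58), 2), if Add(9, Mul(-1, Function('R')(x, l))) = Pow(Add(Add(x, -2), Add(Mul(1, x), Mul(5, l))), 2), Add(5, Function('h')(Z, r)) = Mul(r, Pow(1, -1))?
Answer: 93180409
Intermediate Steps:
Function('h')(Z, r) = Add(-5, r) (Function('h')(Z, r) = Add(-5, Mul(r, Pow(1, -1))) = Add(-5, Mul(r, 1)) = Add(-5, r))
Function('R')(x, l) = Add(9, Mul(-1, Pow(Add(-2, Mul(2, x), Mul(5, l)), 2))) (Function('R')(x, l) = Add(9, Mul(-1, Pow(Add(Add(x, -2), Add(Mul(1, x), Mul(5, l))), 2))) = Add(9, Mul(-1, Pow(Add(Add(-2, x), Add(x, Mul(5, l))), 2))) = Add(9, Mul(-1, Pow(Add(-2, Mul(2, x), Mul(5, l)), 2))))
Pow(Add(Function('R')(Function('h')(1, -3), Mul(Add(6, 2), -2)), -58), 2) = Pow(Add(Add(9, Mul(-1, Pow(Add(-2, Mul(2, Add(-5, -3)), Mul(5, Mul(Add(6, 2), -2))), 2))), -58), 2) = Pow(Add(Add(9, Mul(-1, Pow(Add(-2, Mul(2, -8), Mul(5, Mul(8, -2))), 2))), -58), 2) = Pow(Add(Add(9, Mul(-1, Pow(Add(-2, -16, Mul(5, -16)), 2))), -58), 2) = Pow(Add(Add(9, Mul(-1, Pow(Add(-2, -16, -80), 2))), -58), 2) = Pow(Add(Add(9, Mul(-1, Pow(-98, 2))), -58), 2) = Pow(Add(Add(9, Mul(-1, 9604)), -58), 2) = Pow(Add(Add(9, -9604), -58), 2) = Pow(Add(-9595, -58), 2) = Pow(-9653, 2) = 93180409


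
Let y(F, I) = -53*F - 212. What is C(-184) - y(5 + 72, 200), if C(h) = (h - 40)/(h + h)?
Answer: 98753/23 ≈ 4293.6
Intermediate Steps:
y(F, I) = -212 - 53*F
C(h) = (-40 + h)/(2*h) (C(h) = (-40 + h)/((2*h)) = (-40 + h)*(1/(2*h)) = (-40 + h)/(2*h))
C(-184) - y(5 + 72, 200) = (½)*(-40 - 184)/(-184) - (-212 - 53*(5 + 72)) = (½)*(-1/184)*(-224) - (-212 - 53*77) = 14/23 - (-212 - 4081) = 14/23 - 1*(-4293) = 14/23 + 4293 = 98753/23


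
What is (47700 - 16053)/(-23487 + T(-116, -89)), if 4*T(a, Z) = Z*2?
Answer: -63294/47063 ≈ -1.3449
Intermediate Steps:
T(a, Z) = Z/2 (T(a, Z) = (Z*2)/4 = (2*Z)/4 = Z/2)
(47700 - 16053)/(-23487 + T(-116, -89)) = (47700 - 16053)/(-23487 + (½)*(-89)) = 31647/(-23487 - 89/2) = 31647/(-47063/2) = 31647*(-2/47063) = -63294/47063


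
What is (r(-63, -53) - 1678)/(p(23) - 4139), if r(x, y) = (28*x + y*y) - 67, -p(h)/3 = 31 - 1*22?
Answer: 350/2083 ≈ 0.16803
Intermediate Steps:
p(h) = -27 (p(h) = -3*(31 - 1*22) = -3*(31 - 22) = -3*9 = -27)
r(x, y) = -67 + y² + 28*x (r(x, y) = (28*x + y²) - 67 = (y² + 28*x) - 67 = -67 + y² + 28*x)
(r(-63, -53) - 1678)/(p(23) - 4139) = ((-67 + (-53)² + 28*(-63)) - 1678)/(-27 - 4139) = ((-67 + 2809 - 1764) - 1678)/(-4166) = (978 - 1678)*(-1/4166) = -700*(-1/4166) = 350/2083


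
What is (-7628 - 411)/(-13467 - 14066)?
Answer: 8039/27533 ≈ 0.29198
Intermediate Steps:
(-7628 - 411)/(-13467 - 14066) = -8039/(-27533) = -8039*(-1/27533) = 8039/27533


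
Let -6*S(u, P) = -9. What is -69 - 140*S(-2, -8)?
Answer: -279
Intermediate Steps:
S(u, P) = 3/2 (S(u, P) = -⅙*(-9) = 3/2)
-69 - 140*S(-2, -8) = -69 - 140*3/2 = -69 - 210 = -279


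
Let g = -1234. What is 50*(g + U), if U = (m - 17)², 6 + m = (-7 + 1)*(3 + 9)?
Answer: 389550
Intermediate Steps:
m = -78 (m = -6 + (-7 + 1)*(3 + 9) = -6 - 6*12 = -6 - 72 = -78)
U = 9025 (U = (-78 - 17)² = (-95)² = 9025)
50*(g + U) = 50*(-1234 + 9025) = 50*7791 = 389550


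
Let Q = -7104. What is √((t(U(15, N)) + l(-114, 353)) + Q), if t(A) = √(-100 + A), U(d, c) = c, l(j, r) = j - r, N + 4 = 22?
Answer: √(-7571 + I*√82) ≈ 0.052 + 87.011*I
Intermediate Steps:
N = 18 (N = -4 + 22 = 18)
√((t(U(15, N)) + l(-114, 353)) + Q) = √((√(-100 + 18) + (-114 - 1*353)) - 7104) = √((√(-82) + (-114 - 353)) - 7104) = √((I*√82 - 467) - 7104) = √((-467 + I*√82) - 7104) = √(-7571 + I*√82)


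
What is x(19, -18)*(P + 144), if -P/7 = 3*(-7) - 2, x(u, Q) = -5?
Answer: -1525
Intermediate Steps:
P = 161 (P = -7*(3*(-7) - 2) = -7*(-21 - 2) = -7*(-23) = 161)
x(19, -18)*(P + 144) = -5*(161 + 144) = -5*305 = -1525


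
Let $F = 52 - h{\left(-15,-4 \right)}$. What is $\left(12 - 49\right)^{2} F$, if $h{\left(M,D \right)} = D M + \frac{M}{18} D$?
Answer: $- \frac{46546}{3} \approx -15515.0$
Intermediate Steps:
$h{\left(M,D \right)} = \frac{19 D M}{18}$ ($h{\left(M,D \right)} = D M + M \frac{1}{18} D = D M + \frac{M}{18} D = D M + \frac{D M}{18} = \frac{19 D M}{18}$)
$F = - \frac{34}{3}$ ($F = 52 - \frac{19}{18} \left(-4\right) \left(-15\right) = 52 - \frac{190}{3} = - \frac{34}{3} \approx -11.333$)
$\left(12 - 49\right)^{2} F = \left(12 - 49\right)^{2} \left(- \frac{34}{3}\right) = \left(-37\right)^{2} \left(- \frac{34}{3}\right) = 1369 \left(- \frac{34}{3}\right) = - \frac{46546}{3}$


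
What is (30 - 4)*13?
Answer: 338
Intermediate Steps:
(30 - 4)*13 = 26*13 = 338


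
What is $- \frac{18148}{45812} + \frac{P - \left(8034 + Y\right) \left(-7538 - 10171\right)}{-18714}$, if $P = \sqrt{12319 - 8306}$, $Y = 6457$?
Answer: $- \frac{75363245675}{5495678} - \frac{\sqrt{4013}}{18714} \approx -13713.0$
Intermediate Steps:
$P = \sqrt{4013} \approx 63.348$
$- \frac{18148}{45812} + \frac{P - \left(8034 + Y\right) \left(-7538 - 10171\right)}{-18714} = - \frac{18148}{45812} + \frac{\sqrt{4013} - \left(8034 + 6457\right) \left(-7538 - 10171\right)}{-18714} = \left(-18148\right) \frac{1}{45812} + \left(\sqrt{4013} - 14491 \left(-17709\right)\right) \left(- \frac{1}{18714}\right) = - \frac{349}{881} + \left(\sqrt{4013} - -256621119\right) \left(- \frac{1}{18714}\right) = - \frac{349}{881} + \left(\sqrt{4013} + 256621119\right) \left(- \frac{1}{18714}\right) = - \frac{349}{881} + \left(256621119 + \sqrt{4013}\right) \left(- \frac{1}{18714}\right) = - \frac{349}{881} - \left(\frac{85540373}{6238} + \frac{\sqrt{4013}}{18714}\right) = - \frac{75363245675}{5495678} - \frac{\sqrt{4013}}{18714}$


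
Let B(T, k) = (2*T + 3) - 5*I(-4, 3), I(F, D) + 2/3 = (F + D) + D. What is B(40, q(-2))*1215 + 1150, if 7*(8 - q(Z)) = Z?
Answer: 93895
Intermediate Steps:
I(F, D) = -2/3 + F + 2*D (I(F, D) = -2/3 + ((F + D) + D) = -2/3 + ((D + F) + D) = -2/3 + (F + 2*D) = -2/3 + F + 2*D)
q(Z) = 8 - Z/7
B(T, k) = -11/3 + 2*T (B(T, k) = (2*T + 3) - 5*(-2/3 - 4 + 2*3) = (3 + 2*T) - 5*(-2/3 - 4 + 6) = (3 + 2*T) - 5*4/3 = (3 + 2*T) - 20/3 = -11/3 + 2*T)
B(40, q(-2))*1215 + 1150 = (-11/3 + 2*40)*1215 + 1150 = (-11/3 + 80)*1215 + 1150 = (229/3)*1215 + 1150 = 92745 + 1150 = 93895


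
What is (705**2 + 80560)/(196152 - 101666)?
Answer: 577585/94486 ≈ 6.1129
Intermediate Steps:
(705**2 + 80560)/(196152 - 101666) = (497025 + 80560)/94486 = 577585*(1/94486) = 577585/94486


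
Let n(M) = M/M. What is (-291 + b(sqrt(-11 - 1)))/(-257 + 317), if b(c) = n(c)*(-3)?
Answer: -49/10 ≈ -4.9000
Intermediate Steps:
n(M) = 1
b(c) = -3 (b(c) = 1*(-3) = -3)
(-291 + b(sqrt(-11 - 1)))/(-257 + 317) = (-291 - 3)/(-257 + 317) = -294/60 = -294*1/60 = -49/10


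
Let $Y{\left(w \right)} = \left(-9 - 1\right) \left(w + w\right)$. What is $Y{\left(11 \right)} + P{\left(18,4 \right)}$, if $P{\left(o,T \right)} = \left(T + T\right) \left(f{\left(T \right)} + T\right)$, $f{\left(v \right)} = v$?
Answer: $-156$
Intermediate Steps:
$Y{\left(w \right)} = - 20 w$ ($Y{\left(w \right)} = - 10 \cdot 2 w = - 20 w$)
$P{\left(o,T \right)} = 4 T^{2}$ ($P{\left(o,T \right)} = \left(T + T\right) \left(T + T\right) = 2 T 2 T = 4 T^{2}$)
$Y{\left(11 \right)} + P{\left(18,4 \right)} = \left(-20\right) 11 + 4 \cdot 4^{2} = -220 + 4 \cdot 16 = -220 + 64 = -156$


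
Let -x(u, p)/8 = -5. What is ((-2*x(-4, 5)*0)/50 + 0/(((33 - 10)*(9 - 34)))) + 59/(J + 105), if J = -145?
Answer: -59/40 ≈ -1.4750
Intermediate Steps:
x(u, p) = 40 (x(u, p) = -8*(-5) = 40)
((-2*x(-4, 5)*0)/50 + 0/(((33 - 10)*(9 - 34)))) + 59/(J + 105) = ((-2*40*0)/50 + 0/(((33 - 10)*(9 - 34)))) + 59/(-145 + 105) = (-80*0*(1/50) + 0/((23*(-25)))) + 59/(-40) = (0*(1/50) + 0/(-575)) - 1/40*59 = (0 + 0*(-1/575)) - 59/40 = (0 + 0) - 59/40 = 0 - 59/40 = -59/40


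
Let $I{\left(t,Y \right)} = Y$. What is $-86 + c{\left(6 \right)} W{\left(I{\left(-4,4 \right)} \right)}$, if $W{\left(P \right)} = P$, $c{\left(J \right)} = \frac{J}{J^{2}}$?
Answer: $- \frac{256}{3} \approx -85.333$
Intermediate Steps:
$c{\left(J \right)} = \frac{1}{J}$ ($c{\left(J \right)} = \frac{J}{J^{2}} = \frac{1}{J}$)
$-86 + c{\left(6 \right)} W{\left(I{\left(-4,4 \right)} \right)} = -86 + \frac{1}{6} \cdot 4 = -86 + \frac{2}{3} = - \frac{256}{3}$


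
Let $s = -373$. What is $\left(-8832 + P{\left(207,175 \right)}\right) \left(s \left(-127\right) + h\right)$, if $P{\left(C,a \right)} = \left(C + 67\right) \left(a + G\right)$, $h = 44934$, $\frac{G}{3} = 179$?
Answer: $17192360080$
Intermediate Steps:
$G = 537$ ($G = 3 \cdot 179 = 537$)
$P{\left(C,a \right)} = \left(67 + C\right) \left(537 + a\right)$ ($P{\left(C,a \right)} = \left(C + 67\right) \left(a + 537\right) = \left(67 + C\right) \left(537 + a\right)$)
$\left(-8832 + P{\left(207,175 \right)}\right) \left(s \left(-127\right) + h\right) = \left(-8832 + \left(35979 + 67 \cdot 175 + 537 \cdot 207 + 207 \cdot 175\right)\right) \left(\left(-373\right) \left(-127\right) + 44934\right) = \left(-8832 + \left(35979 + 11725 + 111159 + 36225\right)\right) \left(47371 + 44934\right) = \left(-8832 + 195088\right) 92305 = 186256 \cdot 92305 = 17192360080$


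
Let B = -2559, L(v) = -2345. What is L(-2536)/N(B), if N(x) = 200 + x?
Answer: 335/337 ≈ 0.99407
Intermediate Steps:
L(-2536)/N(B) = -2345/(200 - 2559) = -2345/(-2359) = -2345*(-1/2359) = 335/337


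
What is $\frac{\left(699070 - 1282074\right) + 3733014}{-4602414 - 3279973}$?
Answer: $- \frac{3150010}{7882387} \approx -0.39963$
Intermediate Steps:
$\frac{\left(699070 - 1282074\right) + 3733014}{-4602414 - 3279973} = \frac{-583004 + 3733014}{-7882387} = 3150010 \left(- \frac{1}{7882387}\right) = - \frac{3150010}{7882387}$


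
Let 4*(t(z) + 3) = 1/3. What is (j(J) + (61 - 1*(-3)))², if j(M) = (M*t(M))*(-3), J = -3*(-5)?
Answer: 609961/16 ≈ 38123.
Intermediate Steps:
t(z) = -35/12 (t(z) = -3 + (¼)/3 = -3 + (¼)*(⅓) = -3 + 1/12 = -35/12)
J = 15
j(M) = 35*M/4 (j(M) = (M*(-35/12))*(-3) = -35*M/12*(-3) = 35*M/4)
(j(J) + (61 - 1*(-3)))² = ((35/4)*15 + (61 - 1*(-3)))² = (525/4 + (61 + 3))² = (525/4 + 64)² = (781/4)² = 609961/16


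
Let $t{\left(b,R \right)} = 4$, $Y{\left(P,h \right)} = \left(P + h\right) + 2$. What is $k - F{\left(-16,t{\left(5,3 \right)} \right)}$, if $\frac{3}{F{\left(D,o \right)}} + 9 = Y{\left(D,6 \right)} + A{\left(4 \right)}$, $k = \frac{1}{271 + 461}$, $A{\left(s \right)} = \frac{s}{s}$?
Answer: $\frac{553}{2928} \approx 0.18887$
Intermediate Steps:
$Y{\left(P,h \right)} = 2 + P + h$
$A{\left(s \right)} = 1$
$k = \frac{1}{732} \approx 0.0013661$
$F{\left(D,o \right)} = \frac{3}{D}$ ($F{\left(D,o \right)} = \frac{3}{-9 + \left(\left(2 + D + 6\right) + 1\right)} = \frac{3}{-9 + \left(\left(8 + D\right) + 1\right)} = \frac{3}{-9 + \left(9 + D\right)} = \frac{3}{D}$)
$k - F{\left(-16,t{\left(5,3 \right)} \right)} = \frac{1}{732} - \frac{3}{-16} = \frac{1}{732} - 3 \left(- \frac{1}{16}\right) = \frac{1}{732} - - \frac{3}{16} = \frac{1}{732} + \frac{3}{16} = \frac{553}{2928}$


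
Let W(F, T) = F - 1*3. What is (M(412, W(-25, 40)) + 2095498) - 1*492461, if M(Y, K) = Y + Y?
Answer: 1603861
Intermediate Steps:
W(F, T) = -3 + F (W(F, T) = F - 3 = -3 + F)
M(Y, K) = 2*Y
(M(412, W(-25, 40)) + 2095498) - 1*492461 = (2*412 + 2095498) - 1*492461 = (824 + 2095498) - 492461 = 2096322 - 492461 = 1603861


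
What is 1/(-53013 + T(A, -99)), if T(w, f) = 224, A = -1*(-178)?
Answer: -1/52789 ≈ -1.8943e-5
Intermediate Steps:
A = 178
1/(-53013 + T(A, -99)) = 1/(-53013 + 224) = 1/(-52789) = -1/52789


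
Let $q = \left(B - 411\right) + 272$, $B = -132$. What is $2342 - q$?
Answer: $2613$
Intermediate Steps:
$q = -271$ ($q = \left(-132 - 411\right) + 272 = -543 + 272 = -271$)
$2342 - q = 2342 - -271 = 2342 + 271 = 2613$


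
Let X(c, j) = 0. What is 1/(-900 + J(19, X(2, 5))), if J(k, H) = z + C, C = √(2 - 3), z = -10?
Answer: -910/828101 - I/828101 ≈ -0.0010989 - 1.2076e-6*I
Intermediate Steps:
C = I (C = √(-1) = I ≈ 1.0*I)
J(k, H) = -10 + I
1/(-900 + J(19, X(2, 5))) = 1/(-900 + (-10 + I)) = 1/(-910 + I) = (-910 - I)/828101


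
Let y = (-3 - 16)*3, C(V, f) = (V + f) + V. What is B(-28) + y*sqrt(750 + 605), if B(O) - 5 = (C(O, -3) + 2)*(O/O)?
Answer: -52 - 57*sqrt(1355) ≈ -2150.2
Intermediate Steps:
C(V, f) = f + 2*V
B(O) = 4 + 2*O (B(O) = 5 + ((-3 + 2*O) + 2)*(O/O) = 5 + (-1 + 2*O)*1 = 5 + (-1 + 2*O) = 4 + 2*O)
y = -57 (y = -19*3 = -57)
B(-28) + y*sqrt(750 + 605) = (4 + 2*(-28)) - 57*sqrt(750 + 605) = (4 - 56) - 57*sqrt(1355) = -52 - 57*sqrt(1355)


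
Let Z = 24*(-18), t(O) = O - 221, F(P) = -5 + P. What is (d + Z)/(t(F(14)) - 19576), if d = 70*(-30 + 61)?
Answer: -869/9894 ≈ -0.087831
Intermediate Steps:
t(O) = -221 + O
d = 2170 (d = 70*31 = 2170)
Z = -432
(d + Z)/(t(F(14)) - 19576) = (2170 - 432)/((-221 + (-5 + 14)) - 19576) = 1738/((-221 + 9) - 19576) = 1738/(-212 - 19576) = 1738/(-19788) = 1738*(-1/19788) = -869/9894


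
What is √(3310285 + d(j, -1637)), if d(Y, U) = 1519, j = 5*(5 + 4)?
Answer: 2*√827951 ≈ 1819.8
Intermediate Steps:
j = 45 (j = 5*9 = 45)
√(3310285 + d(j, -1637)) = √(3310285 + 1519) = √3311804 = 2*√827951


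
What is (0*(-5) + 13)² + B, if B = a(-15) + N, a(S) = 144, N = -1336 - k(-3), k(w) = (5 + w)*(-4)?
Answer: -1015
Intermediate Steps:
k(w) = -20 - 4*w
N = -1328 (N = -1336 - (-20 - 4*(-3)) = -1336 - (-20 + 12) = -1336 - 1*(-8) = -1336 + 8 = -1328)
B = -1184 (B = 144 - 1328 = -1184)
(0*(-5) + 13)² + B = (0*(-5) + 13)² - 1184 = (0 + 13)² - 1184 = 13² - 1184 = 169 - 1184 = -1015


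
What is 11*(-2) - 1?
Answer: -23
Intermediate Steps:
11*(-2) - 1 = -22 - 1 = -23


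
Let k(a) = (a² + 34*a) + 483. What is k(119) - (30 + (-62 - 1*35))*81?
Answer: 24117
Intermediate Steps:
k(a) = 483 + a² + 34*a
k(119) - (30 + (-62 - 1*35))*81 = (483 + 119² + 34*119) - (30 + (-62 - 1*35))*81 = (483 + 14161 + 4046) - (30 + (-62 - 35))*81 = 18690 - (30 - 97)*81 = 18690 - (-67)*81 = 18690 - 1*(-5427) = 18690 + 5427 = 24117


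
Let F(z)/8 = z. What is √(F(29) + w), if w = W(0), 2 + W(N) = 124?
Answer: √354 ≈ 18.815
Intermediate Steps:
W(N) = 122 (W(N) = -2 + 124 = 122)
w = 122
F(z) = 8*z
√(F(29) + w) = √(8*29 + 122) = √(232 + 122) = √354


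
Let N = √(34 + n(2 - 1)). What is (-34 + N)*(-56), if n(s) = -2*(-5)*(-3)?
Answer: 1792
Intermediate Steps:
n(s) = -30 (n(s) = 10*(-3) = -30)
N = 2 (N = √(34 - 30) = √4 = 2)
(-34 + N)*(-56) = (-34 + 2)*(-56) = -32*(-56) = 1792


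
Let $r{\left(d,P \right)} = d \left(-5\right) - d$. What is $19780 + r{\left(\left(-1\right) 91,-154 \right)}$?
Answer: $20326$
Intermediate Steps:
$r{\left(d,P \right)} = - 6 d$ ($r{\left(d,P \right)} = - 5 d - d = - 6 d$)
$19780 + r{\left(\left(-1\right) 91,-154 \right)} = 19780 - 6 \left(\left(-1\right) 91\right) = 19780 - -546 = 19780 + 546 = 20326$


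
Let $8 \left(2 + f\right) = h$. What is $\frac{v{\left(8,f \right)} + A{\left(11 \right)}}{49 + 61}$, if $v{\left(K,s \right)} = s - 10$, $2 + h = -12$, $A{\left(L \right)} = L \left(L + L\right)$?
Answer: $\frac{83}{40} \approx 2.075$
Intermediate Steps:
$A{\left(L \right)} = 2 L^{2}$ ($A{\left(L \right)} = L 2 L = 2 L^{2}$)
$h = -14$ ($h = -2 - 12 = -14$)
$f = - \frac{15}{4}$ ($f = -2 + \frac{1}{8} \left(-14\right) = -2 - \frac{7}{4} = - \frac{15}{4} \approx -3.75$)
$v{\left(K,s \right)} = -10 + s$ ($v{\left(K,s \right)} = s - 10 = -10 + s$)
$\frac{v{\left(8,f \right)} + A{\left(11 \right)}}{49 + 61} = \frac{\left(-10 - \frac{15}{4}\right) + 2 \cdot 11^{2}}{49 + 61} = \frac{- \frac{55}{4} + 2 \cdot 121}{110} = \left(- \frac{55}{4} + 242\right) \frac{1}{110} = \frac{913}{4} \cdot \frac{1}{110} = \frac{83}{40}$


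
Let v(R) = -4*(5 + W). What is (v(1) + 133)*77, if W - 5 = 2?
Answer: 6545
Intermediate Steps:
W = 7 (W = 5 + 2 = 7)
v(R) = -48 (v(R) = -4*(5 + 7) = -4*12 = -48)
(v(1) + 133)*77 = (-48 + 133)*77 = 85*77 = 6545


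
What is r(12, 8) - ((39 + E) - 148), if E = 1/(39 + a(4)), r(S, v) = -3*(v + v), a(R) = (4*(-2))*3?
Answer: 914/15 ≈ 60.933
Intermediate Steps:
a(R) = -24 (a(R) = -8*3 = -24)
r(S, v) = -6*v
E = 1/15 (E = 1/(39 - 24) = 1/15 ≈ 0.066667)
r(12, 8) - ((39 + E) - 148) = -6*8 - ((39 + 1/15) - 148) = -48 - (586/15 - 148) = -48 - 1*(-1634/15) = -48 + 1634/15 = 914/15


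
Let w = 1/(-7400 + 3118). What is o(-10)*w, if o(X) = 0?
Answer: 0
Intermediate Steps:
w = -1/4282 (w = 1/(-4282) = -1/4282 ≈ -0.00023354)
o(-10)*w = 0*(-1/4282) = 0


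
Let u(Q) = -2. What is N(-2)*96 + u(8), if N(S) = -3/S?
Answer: 142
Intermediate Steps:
N(-2)*96 + u(8) = -3/(-2)*96 - 2 = -3*(-½)*96 - 2 = (3/2)*96 - 2 = 144 - 2 = 142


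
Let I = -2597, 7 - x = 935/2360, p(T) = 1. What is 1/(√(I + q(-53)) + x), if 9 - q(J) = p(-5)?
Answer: 490408/195501155 - 222784*I*√2589/586503465 ≈ 0.0025085 - 0.019328*I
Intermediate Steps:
q(J) = 8 (q(J) = 9 - 1*1 = 9 - 1 = 8)
x = 3117/472 (x = 7 - 935/2360 = 7 - 1*187/472 = 7 - 187/472 = 3117/472 ≈ 6.6038)
1/(√(I + q(-53)) + x) = 1/(√(-2597 + 8) + 3117/472) = 1/(√(-2589) + 3117/472) = 1/(I*√2589 + 3117/472) = 1/(3117/472 + I*√2589)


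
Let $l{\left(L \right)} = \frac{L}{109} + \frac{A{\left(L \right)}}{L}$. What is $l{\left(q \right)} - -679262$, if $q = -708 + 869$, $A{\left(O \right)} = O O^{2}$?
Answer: $\frac{76865108}{109} \approx 7.0518 \cdot 10^{5}$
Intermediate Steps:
$A{\left(O \right)} = O^{3}$
$q = 161$
$l{\left(L \right)} = L^{2} + \frac{L}{109}$ ($l{\left(L \right)} = \frac{L}{109} + \frac{L^{3}}{L} = L \frac{1}{109} + L^{2} = \frac{L}{109} + L^{2} = L^{2} + \frac{L}{109}$)
$l{\left(q \right)} - -679262 = 161 \left(\frac{1}{109} + 161\right) - -679262 = 161 \cdot \frac{17550}{109} + 679262 = \frac{2825550}{109} + 679262 = \frac{76865108}{109}$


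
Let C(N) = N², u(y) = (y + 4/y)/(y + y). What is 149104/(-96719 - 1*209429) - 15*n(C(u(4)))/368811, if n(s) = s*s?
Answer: -18770567188877/38540202676224 ≈ -0.48704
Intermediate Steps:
u(y) = (y + 4/y)/(2*y) (u(y) = (y + 4/y)/((2*y)) = (y + 4/y)*(1/(2*y)) = (y + 4/y)/(2*y))
n(s) = s²
149104/(-96719 - 1*209429) - 15*n(C(u(4)))/368811 = 149104/(-96719 - 1*209429) - 15*(½ + 2/4²)⁴/368811 = 149104/(-96719 - 209429) - 15*(½ + 2*(1/16))⁴*(1/368811) = 149104/(-306148) - 15*(½ + ⅛)⁴*(1/368811) = 149104*(-1/306148) - 15*((5/8)²)²*(1/368811) = -37276/76537 - 15*(25/64)²*(1/368811) = -37276/76537 - 15*625/4096*(1/368811) = -37276/76537 - 9375/4096*1/368811 = -37276/76537 - 3125/503549952 = -18770567188877/38540202676224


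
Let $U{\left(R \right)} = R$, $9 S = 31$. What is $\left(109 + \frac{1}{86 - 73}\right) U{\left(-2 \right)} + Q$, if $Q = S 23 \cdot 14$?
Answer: $\frac{104242}{117} \approx 890.96$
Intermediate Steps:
$S = \frac{31}{9}$ ($S = \frac{1}{9} \cdot 31 = \frac{31}{9} \approx 3.4444$)
$Q = \frac{9982}{9}$ ($Q = \frac{31}{9} \cdot 23 \cdot 14 = \frac{713}{9} \cdot 14 = \frac{9982}{9} \approx 1109.1$)
$\left(109 + \frac{1}{86 - 73}\right) U{\left(-2 \right)} + Q = \left(109 + \frac{1}{86 - 73}\right) \left(-2\right) + \frac{9982}{9} = \left(109 + \frac{1}{13}\right) \left(-2\right) + \frac{9982}{9} = \frac{1418}{13} \left(-2\right) + \frac{9982}{9} = - \frac{2836}{13} + \frac{9982}{9} = \frac{104242}{117}$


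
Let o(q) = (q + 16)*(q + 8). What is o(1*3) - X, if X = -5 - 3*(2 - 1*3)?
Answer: 211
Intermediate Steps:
o(q) = (8 + q)*(16 + q) (o(q) = (16 + q)*(8 + q) = (8 + q)*(16 + q))
X = -2 (X = -5 - 3*(2 - 3) = -5 - 3*(-1) = -5 + 3 = -2)
o(1*3) - X = (128 + (1*3)² + 24*(1*3)) - 1*(-2) = (128 + 3² + 24*3) + 2 = (128 + 9 + 72) + 2 = 209 + 2 = 211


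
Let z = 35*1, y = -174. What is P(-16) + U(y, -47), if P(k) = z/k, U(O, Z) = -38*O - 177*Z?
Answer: 238861/16 ≈ 14929.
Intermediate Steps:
z = 35
U(O, Z) = -177*Z - 38*O
P(k) = 35/k
P(-16) + U(y, -47) = 35/(-16) + (-177*(-47) - 38*(-174)) = 35*(-1/16) + (8319 + 6612) = -35/16 + 14931 = 238861/16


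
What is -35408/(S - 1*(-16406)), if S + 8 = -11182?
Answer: -2213/326 ≈ -6.7883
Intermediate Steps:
S = -11190 (S = -8 - 11182 = -11190)
-35408/(S - 1*(-16406)) = -35408/(-11190 - 1*(-16406)) = -35408/(-11190 + 16406) = -35408/5216 = -35408*1/5216 = -2213/326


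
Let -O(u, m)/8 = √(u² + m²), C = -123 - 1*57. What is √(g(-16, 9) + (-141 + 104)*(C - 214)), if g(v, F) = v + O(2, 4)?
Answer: √(14562 - 16*√5) ≈ 120.52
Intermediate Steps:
C = -180 (C = -123 - 57 = -180)
O(u, m) = -8*√(m² + u²) (O(u, m) = -8*√(u² + m²) = -8*√(m² + u²))
g(v, F) = v - 16*√5 (g(v, F) = v - 8*√(4² + 2²) = v - 8*√(16 + 4) = v - 16*√5)
√(g(-16, 9) + (-141 + 104)*(C - 214)) = √((-16 - 16*√5) + (-141 + 104)*(-180 - 214)) = √((-16 - 16*√5) - 37*(-394)) = √((-16 - 16*√5) + 14578) = √(14562 - 16*√5)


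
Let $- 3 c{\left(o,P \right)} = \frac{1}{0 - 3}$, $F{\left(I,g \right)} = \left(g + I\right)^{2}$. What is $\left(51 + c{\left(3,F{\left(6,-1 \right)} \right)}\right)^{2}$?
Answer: $\frac{211600}{81} \approx 2612.3$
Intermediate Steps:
$F{\left(I,g \right)} = \left(I + g\right)^{2}$
$c{\left(o,P \right)} = \frac{1}{9}$ ($c{\left(o,P \right)} = - \frac{1}{3 \left(0 - 3\right)} = - \frac{1}{3 \left(-3\right)} = \left(- \frac{1}{3}\right) \left(- \frac{1}{3}\right) = \frac{1}{9}$)
$\left(51 + c{\left(3,F{\left(6,-1 \right)} \right)}\right)^{2} = \left(51 + \frac{1}{9}\right)^{2} = \left(\frac{460}{9}\right)^{2} = \frac{211600}{81}$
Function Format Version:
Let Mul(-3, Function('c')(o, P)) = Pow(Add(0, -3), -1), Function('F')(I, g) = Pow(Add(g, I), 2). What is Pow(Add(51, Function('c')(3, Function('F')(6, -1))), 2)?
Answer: Rational(211600, 81) ≈ 2612.3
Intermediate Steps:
Function('F')(I, g) = Pow(Add(I, g), 2)
Function('c')(o, P) = Rational(1, 9) (Function('c')(o, P) = Mul(Rational(-1, 3), Pow(Add(0, -3), -1)) = Mul(Rational(-1, 3), Pow(-3, -1)) = Mul(Rational(-1, 3), Rational(-1, 3)) = Rational(1, 9))
Pow(Add(51, Function('c')(3, Function('F')(6, -1))), 2) = Pow(Add(51, Rational(1, 9)), 2) = Pow(Rational(460, 9), 2) = Rational(211600, 81)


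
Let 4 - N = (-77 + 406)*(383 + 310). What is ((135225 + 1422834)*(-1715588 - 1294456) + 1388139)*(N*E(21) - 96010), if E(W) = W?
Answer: 22904461604544353391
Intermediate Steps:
N = -227993 (N = 4 - (-77 + 406)*(383 + 310) = 4 - 329*693 = 4 - 1*227997 = 4 - 227997 = -227993)
((135225 + 1422834)*(-1715588 - 1294456) + 1388139)*(N*E(21) - 96010) = ((135225 + 1422834)*(-1715588 - 1294456) + 1388139)*(-227993*21 - 96010) = (1558059*(-3010044) + 1388139)*(-4787853 - 96010) = (-4689826144596 + 1388139)*(-4883863) = -4689824756457*(-4883863) = 22904461604544353391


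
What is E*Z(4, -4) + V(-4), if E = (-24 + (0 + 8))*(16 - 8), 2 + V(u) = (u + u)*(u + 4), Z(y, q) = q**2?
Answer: -2050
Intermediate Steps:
V(u) = -2 + 2*u*(4 + u) (V(u) = -2 + (u + u)*(u + 4) = -2 + (2*u)*(4 + u) = -2 + 2*u*(4 + u))
E = -128 (E = (-24 + 8)*8 = -16*8 = -128)
E*Z(4, -4) + V(-4) = -128*(-4)**2 + (-2 + 2*(-4)**2 + 8*(-4)) = -128*16 + (-2 + 2*16 - 32) = -2048 + (-2 + 32 - 32) = -2048 - 2 = -2050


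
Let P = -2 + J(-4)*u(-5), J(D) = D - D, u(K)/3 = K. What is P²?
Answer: 4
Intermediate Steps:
u(K) = 3*K
J(D) = 0
P = -2 (P = -2 + 0*(3*(-5)) = -2 + 0*(-15) = -2 + 0 = -2)
P² = (-2)² = 4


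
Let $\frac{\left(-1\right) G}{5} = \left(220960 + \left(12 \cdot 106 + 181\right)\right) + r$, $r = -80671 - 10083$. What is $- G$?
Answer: $658295$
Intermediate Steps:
$r = -90754$
$G = -658295$ ($G = - 5 \left(\left(220960 + \left(12 \cdot 106 + 181\right)\right) - 90754\right) = - 5 \left(\left(220960 + \left(1272 + 181\right)\right) - 90754\right) = - 5 \left(\left(220960 + 1453\right) - 90754\right) = - 5 \left(222413 - 90754\right) = \left(-5\right) 131659 = -658295$)
$- G = \left(-1\right) \left(-658295\right) = 658295$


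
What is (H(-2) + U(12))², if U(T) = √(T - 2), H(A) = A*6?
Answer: (12 - √10)² ≈ 78.105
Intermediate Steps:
H(A) = 6*A
U(T) = √(-2 + T)
(H(-2) + U(12))² = (6*(-2) + √(-2 + 12))² = (-12 + √10)²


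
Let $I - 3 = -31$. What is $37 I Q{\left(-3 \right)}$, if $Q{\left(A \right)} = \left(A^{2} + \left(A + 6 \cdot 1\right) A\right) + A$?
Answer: $3108$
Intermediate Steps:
$I = -28$ ($I = 3 - 31 = -28$)
$Q{\left(A \right)} = A + A^{2} + A \left(6 + A\right)$ ($Q{\left(A \right)} = \left(A^{2} + \left(A + 6\right) A\right) + A = \left(A^{2} + \left(6 + A\right) A\right) + A = \left(A^{2} + A \left(6 + A\right)\right) + A = A + A^{2} + A \left(6 + A\right)$)
$37 I Q{\left(-3 \right)} = 37 \left(-28\right) \left(- 3 \left(7 + 2 \left(-3\right)\right)\right) = - 1036 \left(- 3 \left(7 - 6\right)\right) = - 1036 \left(\left(-3\right) 1\right) = \left(-1036\right) \left(-3\right) = 3108$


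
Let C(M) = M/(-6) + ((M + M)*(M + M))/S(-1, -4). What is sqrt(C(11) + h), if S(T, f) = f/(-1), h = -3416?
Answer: I*sqrt(118686)/6 ≈ 57.418*I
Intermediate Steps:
S(T, f) = -f (S(T, f) = f*(-1) = -f)
C(M) = M**2 - M/6 (C(M) = M/(-6) + ((M + M)*(M + M))/((-1*(-4))) = M*(-1/6) + ((2*M)*(2*M))/4 = -M/6 + (4*M**2)*(1/4) = -M/6 + M**2 = M**2 - M/6)
sqrt(C(11) + h) = sqrt(11*(-1/6 + 11) - 3416) = sqrt(11*(65/6) - 3416) = sqrt(715/6 - 3416) = sqrt(-19781/6) = I*sqrt(118686)/6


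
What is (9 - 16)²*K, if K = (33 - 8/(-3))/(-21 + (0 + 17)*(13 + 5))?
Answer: 5243/855 ≈ 6.1322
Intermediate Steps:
K = 107/855 (K = (33 - 8*(-⅓))/(-21 + 17*18) = (33 + 8/3)/(-21 + 306) = (107/3)/285 = (107/3)*(1/285) = 107/855 ≈ 0.12515)
(9 - 16)²*K = (9 - 16)²*(107/855) = (-7)²*(107/855) = 49*(107/855) = 5243/855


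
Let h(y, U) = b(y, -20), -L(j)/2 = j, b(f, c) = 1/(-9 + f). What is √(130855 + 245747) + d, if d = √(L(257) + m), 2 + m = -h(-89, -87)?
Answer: √376602 + I*√101134/14 ≈ 613.68 + 22.715*I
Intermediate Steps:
L(j) = -2*j
h(y, U) = 1/(-9 + y)
m = -195/98 (m = -2 - 1/(-9 - 89) = -2 - 1/(-98) = -2 - 1*(-1/98) = -2 + 1/98 = -195/98 ≈ -1.9898)
d = I*√101134/14 (d = √(-2*257 - 195/98) = √(-514 - 195/98) = √(-50567/98) = I*√101134/14 ≈ 22.715*I)
√(130855 + 245747) + d = √(130855 + 245747) + I*√101134/14 = √376602 + I*√101134/14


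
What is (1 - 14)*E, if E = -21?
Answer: 273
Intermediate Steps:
(1 - 14)*E = (1 - 14)*(-21) = -13*(-21) = 273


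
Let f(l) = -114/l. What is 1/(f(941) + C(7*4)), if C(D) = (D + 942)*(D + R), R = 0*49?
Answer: 941/25557446 ≈ 3.6819e-5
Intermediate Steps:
R = 0
C(D) = D*(942 + D) (C(D) = (D + 942)*(D + 0) = (942 + D)*D = D*(942 + D))
1/(f(941) + C(7*4)) = 1/(-114/941 + (7*4)*(942 + 7*4)) = 1/(-114*1/941 + 28*(942 + 28)) = 1/(-114/941 + 28*970) = 1/(-114/941 + 27160) = 1/(25557446/941) = 941/25557446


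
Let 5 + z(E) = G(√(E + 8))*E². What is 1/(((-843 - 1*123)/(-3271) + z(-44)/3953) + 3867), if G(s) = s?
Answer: 40411217045782277/156282149775031356112 - 15353045169099*I/78141074887515678056 ≈ 0.00025858 - 1.9648e-7*I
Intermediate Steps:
z(E) = -5 + E²*√(8 + E) (z(E) = -5 + √(E + 8)*E² = -5 + √(8 + E)*E² = -5 + E²*√(8 + E))
1/(((-843 - 1*123)/(-3271) + z(-44)/3953) + 3867) = 1/(((-843 - 1*123)/(-3271) + (-5 + (-44)²*√(8 - 44))/3953) + 3867) = 1/(((-843 - 123)*(-1/3271) + (-5 + 1936*√(-36))*(1/3953)) + 3867) = 1/((-966*(-1/3271) + (-5 + 1936*(6*I))*(1/3953)) + 3867) = 1/((966/3271 + (-5 + 11616*I)*(1/3953)) + 3867) = 1/((966/3271 + (-5/3953 + 11616*I/3953)) + 3867) = 1/((3802243/12930263 + 11616*I/3953) + 3867) = 1/(50005129264/12930263 + 11616*I/3953) = 167191701249169*(50005129264/12930263 - 11616*I/3953)/2500514396400501697792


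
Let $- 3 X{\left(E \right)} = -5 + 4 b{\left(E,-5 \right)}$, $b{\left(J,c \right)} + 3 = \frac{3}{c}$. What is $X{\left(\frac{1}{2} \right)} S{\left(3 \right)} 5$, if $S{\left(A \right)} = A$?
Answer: $97$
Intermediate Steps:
$b{\left(J,c \right)} = -3 + \frac{3}{c}$
$X{\left(E \right)} = \frac{97}{15}$ ($X{\left(E \right)} = - \frac{-5 + 4 \left(-3 + \frac{3}{-5}\right)}{3} = - \frac{-5 + 4 \left(-3 + 3 \left(- \frac{1}{5}\right)\right)}{3} = - \frac{-5 + 4 \left(-3 - \frac{3}{5}\right)}{3} = - \frac{-5 + 4 \left(- \frac{18}{5}\right)}{3} = - \frac{-5 - \frac{72}{5}}{3} = \left(- \frac{1}{3}\right) \left(- \frac{97}{5}\right) = \frac{97}{15}$)
$X{\left(\frac{1}{2} \right)} S{\left(3 \right)} 5 = \frac{97}{15} \cdot 3 \cdot 5 = \frac{97}{5} \cdot 5 = 97$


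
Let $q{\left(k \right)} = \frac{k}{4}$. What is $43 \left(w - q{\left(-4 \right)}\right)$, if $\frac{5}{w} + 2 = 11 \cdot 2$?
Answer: $\frac{215}{4} \approx 53.75$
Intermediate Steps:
$q{\left(k \right)} = \frac{k}{4}$ ($q{\left(k \right)} = k \frac{1}{4} = \frac{k}{4}$)
$w = \frac{1}{4}$ ($w = \frac{5}{-2 + 11 \cdot 2} = \frac{5}{-2 + 22} = \frac{5}{20} = 5 \cdot \frac{1}{20} = \frac{1}{4} \approx 0.25$)
$43 \left(w - q{\left(-4 \right)}\right) = 43 \left(\frac{1}{4} - \frac{1}{4} \left(-4\right)\right) = 43 \left(\frac{1}{4} - -1\right) = 43 \left(\frac{1}{4} + 1\right) = 43 \cdot \frac{5}{4} = \frac{215}{4}$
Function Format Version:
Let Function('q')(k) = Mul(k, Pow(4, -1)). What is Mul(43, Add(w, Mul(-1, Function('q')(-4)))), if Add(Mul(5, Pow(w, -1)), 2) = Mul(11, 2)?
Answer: Rational(215, 4) ≈ 53.750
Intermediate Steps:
Function('q')(k) = Mul(Rational(1, 4), k) (Function('q')(k) = Mul(k, Rational(1, 4)) = Mul(Rational(1, 4), k))
w = Rational(1, 4) (w = Mul(5, Pow(Add(-2, Mul(11, 2)), -1)) = Mul(5, Pow(Add(-2, 22), -1)) = Mul(5, Pow(20, -1)) = Mul(5, Rational(1, 20)) = Rational(1, 4) ≈ 0.25000)
Mul(43, Add(w, Mul(-1, Function('q')(-4)))) = Mul(43, Add(Rational(1, 4), Mul(-1, Mul(Rational(1, 4), -4)))) = Mul(43, Add(Rational(1, 4), Mul(-1, -1))) = Mul(43, Add(Rational(1, 4), 1)) = Mul(43, Rational(5, 4)) = Rational(215, 4)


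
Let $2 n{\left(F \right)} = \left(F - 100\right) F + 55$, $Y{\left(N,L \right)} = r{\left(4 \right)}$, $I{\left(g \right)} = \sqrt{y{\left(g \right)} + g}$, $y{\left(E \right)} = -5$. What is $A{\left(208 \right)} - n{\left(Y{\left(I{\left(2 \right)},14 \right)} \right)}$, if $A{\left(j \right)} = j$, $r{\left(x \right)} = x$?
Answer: $\frac{745}{2} \approx 372.5$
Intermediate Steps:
$I{\left(g \right)} = \sqrt{-5 + g}$
$Y{\left(N,L \right)} = 4$
$n{\left(F \right)} = \frac{55}{2} + \frac{F \left(-100 + F\right)}{2}$ ($n{\left(F \right)} = \frac{\left(F - 100\right) F + 55}{2} = \frac{\left(-100 + F\right) F + 55}{2} = \frac{F \left(-100 + F\right) + 55}{2} = \frac{55 + F \left(-100 + F\right)}{2} = \frac{55}{2} + \frac{F \left(-100 + F\right)}{2}$)
$A{\left(208 \right)} - n{\left(Y{\left(I{\left(2 \right)},14 \right)} \right)} = 208 - \left(\frac{55}{2} + \frac{4^{2}}{2} - 200\right) = 208 - \left(\frac{55}{2} + \frac{1}{2} \cdot 16 - 200\right) = 208 - \left(\frac{55}{2} + 8 - 200\right) = 208 - - \frac{329}{2} = 208 + \frac{329}{2} = \frac{745}{2}$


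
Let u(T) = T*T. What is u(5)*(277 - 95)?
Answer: 4550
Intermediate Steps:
u(T) = T**2
u(5)*(277 - 95) = 5**2*(277 - 95) = 25*182 = 4550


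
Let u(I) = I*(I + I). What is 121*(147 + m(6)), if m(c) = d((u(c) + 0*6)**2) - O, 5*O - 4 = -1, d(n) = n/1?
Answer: 3224892/5 ≈ 6.4498e+5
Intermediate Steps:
u(I) = 2*I**2 (u(I) = I*(2*I) = 2*I**2)
d(n) = n (d(n) = n*1 = n)
O = 3/5 (O = 4/5 + (1/5)*(-1) = 4/5 - 1/5 = 3/5 ≈ 0.60000)
m(c) = -3/5 + 4*c**4 (m(c) = (2*c**2 + 0*6)**2 - 1*3/5 = (2*c**2 + 0)**2 - 3/5 = (2*c**2)**2 - 3/5 = 4*c**4 - 3/5 = -3/5 + 4*c**4)
121*(147 + m(6)) = 121*(147 + (-3/5 + 4*6**4)) = 121*(147 + (-3/5 + 4*1296)) = 121*(147 + (-3/5 + 5184)) = 121*(147 + 25917/5) = 121*(26652/5) = 3224892/5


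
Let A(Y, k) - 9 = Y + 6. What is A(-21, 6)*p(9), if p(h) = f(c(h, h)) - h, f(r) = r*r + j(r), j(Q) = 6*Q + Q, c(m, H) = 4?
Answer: -210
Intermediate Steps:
j(Q) = 7*Q
A(Y, k) = 15 + Y (A(Y, k) = 9 + (Y + 6) = 9 + (6 + Y) = 15 + Y)
f(r) = r² + 7*r (f(r) = r*r + 7*r = r² + 7*r)
p(h) = 44 - h (p(h) = 4*(7 + 4) - h = 4*11 - h = 44 - h)
A(-21, 6)*p(9) = (15 - 21)*(44 - 1*9) = -6*(44 - 9) = -6*35 = -210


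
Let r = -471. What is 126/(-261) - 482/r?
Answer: 7384/13659 ≈ 0.54060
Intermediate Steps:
126/(-261) - 482/r = 126/(-261) - 482/(-471) = 126*(-1/261) - 482*(-1/471) = -14/29 + 482/471 = 7384/13659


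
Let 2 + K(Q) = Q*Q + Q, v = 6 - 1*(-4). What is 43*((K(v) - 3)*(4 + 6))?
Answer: 45150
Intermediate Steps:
v = 10 (v = 6 + 4 = 10)
K(Q) = -2 + Q + Q² (K(Q) = -2 + (Q*Q + Q) = -2 + (Q² + Q) = -2 + (Q + Q²) = -2 + Q + Q²)
43*((K(v) - 3)*(4 + 6)) = 43*(((-2 + 10 + 10²) - 3)*(4 + 6)) = 43*(((-2 + 10 + 100) - 3)*10) = 43*((108 - 3)*10) = 43*(105*10) = 43*1050 = 45150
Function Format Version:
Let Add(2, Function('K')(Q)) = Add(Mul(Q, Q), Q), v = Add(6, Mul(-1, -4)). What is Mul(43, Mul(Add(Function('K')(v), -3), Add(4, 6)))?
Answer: 45150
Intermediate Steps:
v = 10 (v = Add(6, 4) = 10)
Function('K')(Q) = Add(-2, Q, Pow(Q, 2)) (Function('K')(Q) = Add(-2, Add(Mul(Q, Q), Q)) = Add(-2, Add(Pow(Q, 2), Q)) = Add(-2, Add(Q, Pow(Q, 2))) = Add(-2, Q, Pow(Q, 2)))
Mul(43, Mul(Add(Function('K')(v), -3), Add(4, 6))) = Mul(43, Mul(Add(Add(-2, 10, Pow(10, 2)), -3), Add(4, 6))) = Mul(43, Mul(Add(Add(-2, 10, 100), -3), 10)) = Mul(43, Mul(Add(108, -3), 10)) = Mul(43, Mul(105, 10)) = Mul(43, 1050) = 45150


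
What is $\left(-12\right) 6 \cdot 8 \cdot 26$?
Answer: $-14976$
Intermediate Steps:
$\left(-12\right) 6 \cdot 8 \cdot 26 = \left(-72\right) 8 \cdot 26 = \left(-576\right) 26 = -14976$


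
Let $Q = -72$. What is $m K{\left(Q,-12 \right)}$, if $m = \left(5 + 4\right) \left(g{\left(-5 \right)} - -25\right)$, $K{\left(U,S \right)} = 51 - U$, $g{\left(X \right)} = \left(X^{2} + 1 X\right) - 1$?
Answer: $48708$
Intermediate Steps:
$g{\left(X \right)} = -1 + X + X^{2}$ ($g{\left(X \right)} = \left(X^{2} + X\right) - 1 = \left(X + X^{2}\right) - 1 = -1 + X + X^{2}$)
$m = 396$ ($m = \left(5 + 4\right) \left(\left(-1 - 5 + \left(-5\right)^{2}\right) - -25\right) = 9 \left(\left(-1 - 5 + 25\right) + 25\right) = 9 \left(19 + 25\right) = 9 \cdot 44 = 396$)
$m K{\left(Q,-12 \right)} = 396 \left(51 - -72\right) = 396 \left(51 + 72\right) = 396 \cdot 123 = 48708$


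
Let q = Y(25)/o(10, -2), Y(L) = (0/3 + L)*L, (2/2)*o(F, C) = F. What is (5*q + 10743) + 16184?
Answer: 54479/2 ≈ 27240.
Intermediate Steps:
o(F, C) = F
Y(L) = L² (Y(L) = (0*(⅓) + L)*L = (0 + L)*L = L*L = L²)
q = 125/2 (q = 25²/10 = 625*(⅒) = 125/2 ≈ 62.500)
(5*q + 10743) + 16184 = (5*(125/2) + 10743) + 16184 = (625/2 + 10743) + 16184 = 22111/2 + 16184 = 54479/2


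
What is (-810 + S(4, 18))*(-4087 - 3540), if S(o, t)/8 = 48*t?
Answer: -46539954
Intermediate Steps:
S(o, t) = 384*t (S(o, t) = 8*(48*t) = 384*t)
(-810 + S(4, 18))*(-4087 - 3540) = (-810 + 384*18)*(-4087 - 3540) = (-810 + 6912)*(-7627) = 6102*(-7627) = -46539954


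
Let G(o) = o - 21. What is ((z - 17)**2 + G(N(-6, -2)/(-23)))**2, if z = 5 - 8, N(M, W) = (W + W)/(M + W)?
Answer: 303909489/2116 ≈ 1.4362e+5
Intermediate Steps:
N(M, W) = 2*W/(M + W) (N(M, W) = (2*W)/(M + W) = 2*W/(M + W))
z = -3
G(o) = -21 + o
((z - 17)**2 + G(N(-6, -2)/(-23)))**2 = ((-3 - 17)**2 + (-21 + (2*(-2)/(-6 - 2))/(-23)))**2 = ((-20)**2 + (-21 + (2*(-2)/(-8))*(-1/23)))**2 = (400 + (-21 + (2*(-2)*(-1/8))*(-1/23)))**2 = (400 + (-21 + (1/2)*(-1/23)))**2 = (400 + (-21 - 1/46))**2 = (400 - 967/46)**2 = (17433/46)**2 = 303909489/2116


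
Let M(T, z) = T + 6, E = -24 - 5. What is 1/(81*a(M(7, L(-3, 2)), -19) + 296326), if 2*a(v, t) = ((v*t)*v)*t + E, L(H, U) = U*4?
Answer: 1/2766016 ≈ 3.6153e-7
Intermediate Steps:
E = -29
L(H, U) = 4*U
M(T, z) = 6 + T
a(v, t) = -29/2 + t²*v²/2 (a(v, t) = (((v*t)*v)*t - 29)/2 = (((t*v)*v)*t - 29)/2 = ((t*v²)*t - 29)/2 = (t²*v² - 29)/2 = (-29 + t²*v²)/2 = -29/2 + t²*v²/2)
1/(81*a(M(7, L(-3, 2)), -19) + 296326) = 1/(81*(-29/2 + (½)*(-19)²*(6 + 7)²) + 296326) = 1/(81*(-29/2 + (½)*361*13²) + 296326) = 1/(81*(-29/2 + (½)*361*169) + 296326) = 1/(81*(-29/2 + 61009/2) + 296326) = 1/(81*30490 + 296326) = 1/(2469690 + 296326) = 1/2766016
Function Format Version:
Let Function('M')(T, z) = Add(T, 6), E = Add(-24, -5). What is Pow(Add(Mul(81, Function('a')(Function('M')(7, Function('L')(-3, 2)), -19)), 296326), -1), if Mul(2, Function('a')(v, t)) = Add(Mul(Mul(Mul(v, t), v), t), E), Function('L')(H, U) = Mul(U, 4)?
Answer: Rational(1, 2766016) ≈ 3.6153e-7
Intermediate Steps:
E = -29
Function('L')(H, U) = Mul(4, U)
Function('M')(T, z) = Add(6, T)
Function('a')(v, t) = Add(Rational(-29, 2), Mul(Rational(1, 2), Pow(t, 2), Pow(v, 2))) (Function('a')(v, t) = Mul(Rational(1, 2), Add(Mul(Mul(Mul(v, t), v), t), -29)) = Mul(Rational(1, 2), Add(Mul(Mul(Mul(t, v), v), t), -29)) = Mul(Rational(1, 2), Add(Mul(Mul(t, Pow(v, 2)), t), -29)) = Mul(Rational(1, 2), Add(Mul(Pow(t, 2), Pow(v, 2)), -29)) = Mul(Rational(1, 2), Add(-29, Mul(Pow(t, 2), Pow(v, 2)))) = Add(Rational(-29, 2), Mul(Rational(1, 2), Pow(t, 2), Pow(v, 2))))
Pow(Add(Mul(81, Function('a')(Function('M')(7, Function('L')(-3, 2)), -19)), 296326), -1) = Pow(Add(Mul(81, Add(Rational(-29, 2), Mul(Rational(1, 2), Pow(-19, 2), Pow(Add(6, 7), 2)))), 296326), -1) = Pow(Add(Mul(81, Add(Rational(-29, 2), Mul(Rational(1, 2), 361, Pow(13, 2)))), 296326), -1) = Pow(Add(Mul(81, Add(Rational(-29, 2), Mul(Rational(1, 2), 361, 169))), 296326), -1) = Pow(Add(Mul(81, Add(Rational(-29, 2), Rational(61009, 2))), 296326), -1) = Pow(Add(Mul(81, 30490), 296326), -1) = Pow(Add(2469690, 296326), -1) = Pow(2766016, -1) = Rational(1, 2766016)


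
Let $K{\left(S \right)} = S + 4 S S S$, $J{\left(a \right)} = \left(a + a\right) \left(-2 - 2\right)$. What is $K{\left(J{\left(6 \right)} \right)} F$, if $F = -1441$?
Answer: $637521456$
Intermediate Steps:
$J{\left(a \right)} = - 8 a$ ($J{\left(a \right)} = 2 a \left(-4\right) = - 8 a$)
$K{\left(S \right)} = S + 4 S^{3}$ ($K{\left(S \right)} = S + 4 S^{2} S = S + 4 S^{3}$)
$K{\left(J{\left(6 \right)} \right)} F = \left(\left(-8\right) 6 + 4 \left(\left(-8\right) 6\right)^{3}\right) \left(-1441\right) = \left(-48 + 4 \left(-48\right)^{3}\right) \left(-1441\right) = \left(-48 + 4 \left(-110592\right)\right) \left(-1441\right) = \left(-48 - 442368\right) \left(-1441\right) = \left(-442416\right) \left(-1441\right) = 637521456$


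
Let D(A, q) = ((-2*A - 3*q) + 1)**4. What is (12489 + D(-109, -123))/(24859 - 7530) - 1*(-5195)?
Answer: 119628950180/17329 ≈ 6.9034e+6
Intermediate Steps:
D(A, q) = (1 - 3*q - 2*A)**4 (D(A, q) = ((-3*q - 2*A) + 1)**4 = (1 - 3*q - 2*A)**4)
(12489 + D(-109, -123))/(24859 - 7530) - 1*(-5195) = (12489 + (-1 + 2*(-109) + 3*(-123))**4)/(24859 - 7530) - 1*(-5195) = (12489 + (-1 - 218 - 369)**4)/17329 + 5195 = (12489 + (-588)**4)*(1/17329) + 5195 = (12489 + 119538913536)*(1/17329) + 5195 = 119538926025*(1/17329) + 5195 = 119538926025/17329 + 5195 = 119628950180/17329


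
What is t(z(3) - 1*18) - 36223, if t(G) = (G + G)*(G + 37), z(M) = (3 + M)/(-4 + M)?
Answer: -36847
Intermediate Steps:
z(M) = (3 + M)/(-4 + M)
t(G) = 2*G*(37 + G) (t(G) = (2*G)*(37 + G) = 2*G*(37 + G))
t(z(3) - 1*18) - 36223 = 2*((3 + 3)/(-4 + 3) - 1*18)*(37 + ((3 + 3)/(-4 + 3) - 1*18)) - 36223 = 2*(6/(-1) - 18)*(37 + (6/(-1) - 18)) - 36223 = 2*(-1*6 - 18)*(37 + (-1*6 - 18)) - 36223 = 2*(-6 - 18)*(37 + (-6 - 18)) - 36223 = 2*(-24)*(37 - 24) - 36223 = 2*(-24)*13 - 36223 = -624 - 36223 = -36847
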